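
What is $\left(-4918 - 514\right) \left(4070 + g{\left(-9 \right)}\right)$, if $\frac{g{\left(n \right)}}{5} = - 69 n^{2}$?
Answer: $129689000$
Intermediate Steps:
$g{\left(n \right)} = - 345 n^{2}$ ($g{\left(n \right)} = 5 \left(- 69 n^{2}\right) = - 345 n^{2}$)
$\left(-4918 - 514\right) \left(4070 + g{\left(-9 \right)}\right) = \left(-4918 - 514\right) \left(4070 - 345 \left(-9\right)^{2}\right) = - 5432 \left(4070 - 27945\right) = \left(-5432\right) \left(-23875\right) = 129689000$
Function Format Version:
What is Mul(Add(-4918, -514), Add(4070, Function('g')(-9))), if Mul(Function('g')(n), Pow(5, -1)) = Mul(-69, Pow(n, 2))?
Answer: 129689000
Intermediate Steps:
Function('g')(n) = Mul(-345, Pow(n, 2)) (Function('g')(n) = Mul(5, Mul(-69, Pow(n, 2))) = Mul(-345, Pow(n, 2)))
Mul(Add(-4918, -514), Add(4070, Function('g')(-9))) = Mul(Add(-4918, -514), Add(4070, Mul(-345, Pow(-9, 2)))) = Mul(-5432, Add(4070, Mul(-345, 81))) = Mul(-5432, Add(4070, -27945)) = Mul(-5432, -23875) = 129689000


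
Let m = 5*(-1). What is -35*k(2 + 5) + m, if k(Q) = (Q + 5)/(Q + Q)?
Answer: -35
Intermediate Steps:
m = -5
k(Q) = (5 + Q)/(2*Q) (k(Q) = (5 + Q)/((2*Q)) = (5 + Q)*(1/(2*Q)) = (5 + Q)/(2*Q))
-35*k(2 + 5) + m = -35*(5 + (2 + 5))/(2*(2 + 5)) - 5 = -35*(5 + 7)/(2*7) - 5 = -35*12/(2*7) - 5 = -35*6/7 - 5 = -30 - 5 = -35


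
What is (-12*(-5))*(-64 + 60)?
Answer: -240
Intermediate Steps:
(-12*(-5))*(-64 + 60) = 60*(-4) = -240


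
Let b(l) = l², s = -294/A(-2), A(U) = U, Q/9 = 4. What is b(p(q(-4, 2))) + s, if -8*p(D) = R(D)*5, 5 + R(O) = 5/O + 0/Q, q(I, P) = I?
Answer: 166153/1024 ≈ 162.26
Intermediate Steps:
Q = 36 (Q = 9*4 = 36)
R(O) = -5 + 5/O (R(O) = -5 + (5/O + 0/36) = -5 + (5/O + 0*(1/36)) = -5 + (5/O + 0) = -5 + 5/O)
s = 147 (s = -294/(-2) = -294*(-½) = 147)
p(D) = 25/8 - 25/(8*D) (p(D) = -(-5 + 5/D)*5/8 = -(-25 + 25/D)/8 = 25/8 - 25/(8*D))
b(p(q(-4, 2))) + s = ((25/8)*(-1 - 4)/(-4))² + 147 = ((25/8)*(-¼)*(-5))² + 147 = (125/32)² + 147 = 15625/1024 + 147 = 166153/1024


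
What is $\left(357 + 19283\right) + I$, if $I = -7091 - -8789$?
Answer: $21338$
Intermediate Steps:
$I = 1698$ ($I = -7091 + 8789 = 1698$)
$\left(357 + 19283\right) + I = \left(357 + 19283\right) + 1698 = 19640 + 1698 = 21338$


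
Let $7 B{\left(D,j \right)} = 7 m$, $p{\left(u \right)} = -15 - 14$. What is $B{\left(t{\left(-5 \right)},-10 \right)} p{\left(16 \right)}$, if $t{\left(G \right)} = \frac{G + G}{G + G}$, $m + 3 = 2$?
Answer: $29$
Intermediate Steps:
$m = -1$ ($m = -3 + 2 = -1$)
$p{\left(u \right)} = -29$
$t{\left(G \right)} = 1$ ($t{\left(G \right)} = \frac{2 G}{2 G} = 2 G \frac{1}{2 G} = 1$)
$B{\left(D,j \right)} = -1$ ($B{\left(D,j \right)} = \frac{7 \left(-1\right)}{7} = \frac{1}{7} \left(-7\right) = -1$)
$B{\left(t{\left(-5 \right)},-10 \right)} p{\left(16 \right)} = \left(-1\right) \left(-29\right) = 29$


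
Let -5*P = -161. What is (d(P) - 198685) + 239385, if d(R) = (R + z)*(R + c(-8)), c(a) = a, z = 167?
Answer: 1138016/25 ≈ 45521.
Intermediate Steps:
P = 161/5 (P = -1/5*(-161) = 161/5 ≈ 32.200)
d(R) = (-8 + R)*(167 + R) (d(R) = (R + 167)*(R - 8) = (167 + R)*(-8 + R) = (-8 + R)*(167 + R))
(d(P) - 198685) + 239385 = ((-1336 + (161/5)**2 + 159*(161/5)) - 198685) + 239385 = ((-1336 + 25921/25 + 25599/5) - 198685) + 239385 = (120516/25 - 198685) + 239385 = -4846609/25 + 239385 = 1138016/25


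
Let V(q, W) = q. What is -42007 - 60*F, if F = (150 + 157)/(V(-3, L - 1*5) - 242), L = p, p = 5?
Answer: -2054659/49 ≈ -41932.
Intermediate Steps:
L = 5
F = -307/245 (F = (150 + 157)/(-3 - 242) = 307/(-245) = 307*(-1/245) = -307/245 ≈ -1.2531)
-42007 - 60*F = -42007 - 60*(-307/245) = -42007 + 3684/49 = -2054659/49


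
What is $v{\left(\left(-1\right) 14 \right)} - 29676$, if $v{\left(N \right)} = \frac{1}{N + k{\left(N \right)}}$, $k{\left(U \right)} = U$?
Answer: $- \frac{830929}{28} \approx -29676.0$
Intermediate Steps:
$v{\left(N \right)} = \frac{1}{2 N}$ ($v{\left(N \right)} = \frac{1}{N + N} = \frac{1}{2 N}$)
$v{\left(\left(-1\right) 14 \right)} - 29676 = \frac{1}{2 \left(\left(-1\right) 14\right)} - 29676 = \frac{1}{2 \left(-14\right)} - 29676 = \frac{1}{2} \left(- \frac{1}{14}\right) - 29676 = - \frac{1}{28} - 29676 = - \frac{830929}{28}$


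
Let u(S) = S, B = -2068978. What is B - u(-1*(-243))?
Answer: -2069221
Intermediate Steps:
B - u(-1*(-243)) = -2068978 - (-1)*(-243) = -2068978 - 1*243 = -2068978 - 243 = -2069221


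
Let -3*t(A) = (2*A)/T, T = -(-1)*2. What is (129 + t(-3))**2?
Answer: 16900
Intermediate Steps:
T = 2 (T = -1*(-2) = 2)
t(A) = -A/3 (t(A) = -2*A/(3*2) = -A/3)
(129 + t(-3))**2 = (129 - 1/3*(-3))**2 = (129 + 1)**2 = 130**2 = 16900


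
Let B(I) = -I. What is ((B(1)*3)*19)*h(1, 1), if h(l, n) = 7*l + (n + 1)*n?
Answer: -513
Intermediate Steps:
h(l, n) = 7*l + n*(1 + n) (h(l, n) = 7*l + (1 + n)*n = 7*l + n*(1 + n))
((B(1)*3)*19)*h(1, 1) = ((-1*1*3)*19)*(1 + 1² + 7*1) = (-1*3*19)*(1 + 1 + 7) = -3*19*9 = -57*9 = -513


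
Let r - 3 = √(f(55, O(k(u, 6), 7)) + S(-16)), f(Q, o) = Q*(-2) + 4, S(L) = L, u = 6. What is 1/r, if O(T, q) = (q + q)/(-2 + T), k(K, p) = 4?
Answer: 3/131 - I*√122/131 ≈ 0.022901 - 0.084316*I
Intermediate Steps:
O(T, q) = 2*q/(-2 + T) (O(T, q) = (2*q)/(-2 + T) = 2*q/(-2 + T))
f(Q, o) = 4 - 2*Q (f(Q, o) = -2*Q + 4 = 4 - 2*Q)
r = 3 + I*√122 (r = 3 + √((4 - 2*55) - 16) = 3 + √((4 - 110) - 16) = 3 + √(-106 - 16) = 3 + √(-122) = 3 + I*√122 ≈ 3.0 + 11.045*I)
1/r = 1/(3 + I*√122)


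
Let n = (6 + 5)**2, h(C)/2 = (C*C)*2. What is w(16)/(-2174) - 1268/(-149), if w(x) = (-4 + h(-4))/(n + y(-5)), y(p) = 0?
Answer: 166771766/19597523 ≈ 8.5098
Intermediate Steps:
h(C) = 4*C**2 (h(C) = 2*((C*C)*2) = 2*(C**2*2) = 2*(2*C**2) = 4*C**2)
n = 121 (n = 11**2 = 121)
w(x) = 60/121 (w(x) = (-4 + 4*(-4)**2)/(121 + 0) = (-4 + 4*16)/121 = (-4 + 64)*(1/121) = 60*(1/121) = 60/121)
w(16)/(-2174) - 1268/(-149) = (60/121)/(-2174) - 1268/(-149) = (60/121)*(-1/2174) - 1268*(-1/149) = -30/131527 + 1268/149 = 166771766/19597523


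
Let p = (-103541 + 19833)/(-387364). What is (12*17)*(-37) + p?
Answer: -730934941/96841 ≈ -7547.8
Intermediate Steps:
p = 20927/96841 (p = -83708*(-1/387364) = 20927/96841 ≈ 0.21610)
(12*17)*(-37) + p = (12*17)*(-37) + 20927/96841 = 204*(-37) + 20927/96841 = -7548 + 20927/96841 = -730934941/96841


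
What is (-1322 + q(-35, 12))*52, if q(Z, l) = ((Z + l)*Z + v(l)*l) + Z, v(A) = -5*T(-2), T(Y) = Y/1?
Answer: -22464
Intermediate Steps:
T(Y) = Y (T(Y) = Y*1 = Y)
v(A) = 10 (v(A) = -5*(-2) = 10)
q(Z, l) = Z + 10*l + Z*(Z + l) (q(Z, l) = ((Z + l)*Z + 10*l) + Z = (Z*(Z + l) + 10*l) + Z = (10*l + Z*(Z + l)) + Z = Z + 10*l + Z*(Z + l))
(-1322 + q(-35, 12))*52 = (-1322 + (-35 + (-35)² + 10*12 - 35*12))*52 = (-1322 + (-35 + 1225 + 120 - 420))*52 = (-1322 + 890)*52 = -432*52 = -22464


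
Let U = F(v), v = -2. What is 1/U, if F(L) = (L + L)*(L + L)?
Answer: 1/16 ≈ 0.062500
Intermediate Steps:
F(L) = 4*L**2 (F(L) = (2*L)*(2*L) = 4*L**2)
U = 16 (U = 4*(-2)**2 = 4*4 = 16)
1/U = 1/16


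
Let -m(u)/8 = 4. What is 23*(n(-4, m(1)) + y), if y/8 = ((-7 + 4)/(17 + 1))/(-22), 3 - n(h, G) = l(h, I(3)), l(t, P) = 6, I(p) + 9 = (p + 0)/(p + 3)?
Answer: -2231/33 ≈ -67.606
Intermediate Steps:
m(u) = -32 (m(u) = -8*4 = -32)
I(p) = -9 + p/(3 + p) (I(p) = -9 + (p + 0)/(p + 3) = -9 + p/(3 + p))
n(h, G) = -3 (n(h, G) = 3 - 1*6 = 3 - 6 = -3)
y = 2/33 (y = 8*(((-7 + 4)/(17 + 1))/(-22)) = 8*(-3/18*(-1/22)) = 8*(-3*1/18*(-1/22)) = 8*(-⅙*(-1/22)) = 8*(1/132) = 2/33 ≈ 0.060606)
23*(n(-4, m(1)) + y) = 23*(-3 + 2/33) = 23*(-97/33) = -2231/33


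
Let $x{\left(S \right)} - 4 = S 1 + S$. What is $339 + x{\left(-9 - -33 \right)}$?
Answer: $391$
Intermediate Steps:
$x{\left(S \right)} = 4 + 2 S$ ($x{\left(S \right)} = 4 + \left(S 1 + S\right) = 4 + \left(S + S\right) = 4 + 2 S$)
$339 + x{\left(-9 - -33 \right)} = 339 + \left(4 + 2 \left(-9 - -33\right)\right) = 339 + \left(4 + 2 \left(-9 + 33\right)\right) = 339 + \left(4 + 2 \cdot 24\right) = 339 + \left(4 + 48\right) = 339 + 52 = 391$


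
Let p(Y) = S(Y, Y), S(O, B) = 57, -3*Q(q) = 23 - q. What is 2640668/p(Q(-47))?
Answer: 2640668/57 ≈ 46328.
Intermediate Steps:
Q(q) = -23/3 + q/3 (Q(q) = -(23 - q)/3 = -23/3 + q/3)
p(Y) = 57
2640668/p(Q(-47)) = 2640668/57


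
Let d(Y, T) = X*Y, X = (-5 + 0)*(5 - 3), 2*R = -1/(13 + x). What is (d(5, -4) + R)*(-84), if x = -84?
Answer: 298158/71 ≈ 4199.4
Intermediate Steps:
R = 1/142 (R = (-1/(13 - 84))/2 = (-1/(-71))/2 = (-1*(-1/71))/2 = (1/2)*(1/71) = 1/142 ≈ 0.0070423)
X = -10 (X = -5*2 = -10)
d(Y, T) = -10*Y
(d(5, -4) + R)*(-84) = (-10*5 + 1/142)*(-84) = (-50 + 1/142)*(-84) = -7099/142*(-84) = 298158/71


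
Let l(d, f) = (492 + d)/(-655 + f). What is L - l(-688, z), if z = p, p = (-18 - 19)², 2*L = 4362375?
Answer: 222481153/102 ≈ 2.1812e+6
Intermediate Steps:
L = 4362375/2 (L = (½)*4362375 = 4362375/2 ≈ 2.1812e+6)
p = 1369 (p = (-37)² = 1369)
z = 1369
l(d, f) = (492 + d)/(-655 + f)
L - l(-688, z) = 4362375/2 - (492 - 688)/(-655 + 1369) = 4362375/2 - (-196)/714 = 4362375/2 - 1*(-14/51) = 4362375/2 + 14/51 = 222481153/102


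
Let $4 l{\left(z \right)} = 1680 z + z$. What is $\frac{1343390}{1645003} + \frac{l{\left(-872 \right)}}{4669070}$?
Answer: $\frac{2834778718963}{3840317078605} \approx 0.73816$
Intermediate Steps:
$l{\left(z \right)} = \frac{1681 z}{4}$ ($l{\left(z \right)} = \frac{1680 z + z}{4} = \frac{1681 z}{4}$)
$\frac{1343390}{1645003} + \frac{l{\left(-872 \right)}}{4669070} = \frac{1343390}{1645003} + \frac{\frac{1681}{4} \left(-872\right)}{4669070} = 1343390 \cdot \frac{1}{1645003} - \frac{183229}{2334535} = \frac{1343390}{1645003} - \frac{183229}{2334535} = \frac{2834778718963}{3840317078605}$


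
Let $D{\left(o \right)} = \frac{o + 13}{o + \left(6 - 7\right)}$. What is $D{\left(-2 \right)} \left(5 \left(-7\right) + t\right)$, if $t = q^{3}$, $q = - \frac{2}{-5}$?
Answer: $\frac{48037}{375} \approx 128.1$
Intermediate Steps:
$D{\left(o \right)} = \frac{13 + o}{-1 + o}$ ($D{\left(o \right)} = \frac{13 + o}{o + \left(6 - 7\right)} = \frac{13 + o}{o - 1} = \frac{13 + o}{-1 + o}$)
$q = \frac{2}{5}$ ($q = \left(-2\right) \left(- \frac{1}{5}\right) = \frac{2}{5} \approx 0.4$)
$t = \frac{8}{125}$ ($t = \left(\frac{2}{5}\right)^{3} = \frac{8}{125} \approx 0.064$)
$D{\left(-2 \right)} \left(5 \left(-7\right) + t\right) = \frac{13 - 2}{-1 - 2} \left(5 \left(-7\right) + \frac{8}{125}\right) = \frac{1}{-3} \cdot 11 \left(-35 + \frac{8}{125}\right) = \left(- \frac{1}{3}\right) 11 \left(- \frac{4367}{125}\right) = \left(- \frac{11}{3}\right) \left(- \frac{4367}{125}\right) = \frac{48037}{375}$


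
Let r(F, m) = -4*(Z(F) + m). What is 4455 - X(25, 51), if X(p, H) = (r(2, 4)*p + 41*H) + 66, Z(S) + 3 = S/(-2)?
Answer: 2298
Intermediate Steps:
Z(S) = -3 - S/2 (Z(S) = -3 + S/(-2) = -3 + S*(-½) = -3 - S/2)
r(F, m) = 12 - 4*m + 2*F (r(F, m) = -4*((-3 - F/2) + m) = -4*(-3 + m - F/2) = 12 - 4*m + 2*F)
X(p, H) = 66 + 41*H (X(p, H) = ((12 - 4*4 + 2*2)*p + 41*H) + 66 = ((12 - 16 + 4)*p + 41*H) + 66 = (0*p + 41*H) + 66 = (0 + 41*H) + 66 = 41*H + 66 = 66 + 41*H)
4455 - X(25, 51) = 4455 - (66 + 41*51) = 4455 - (66 + 2091) = 4455 - 1*2157 = 4455 - 2157 = 2298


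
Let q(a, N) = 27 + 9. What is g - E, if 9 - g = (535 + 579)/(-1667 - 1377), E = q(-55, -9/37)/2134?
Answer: 15182689/1623974 ≈ 9.3491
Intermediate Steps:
q(a, N) = 36
E = 18/1067 (E = 36/2134 = 36*(1/2134) = 18/1067 ≈ 0.016870)
g = 14255/1522 (g = 9 - (535 + 579)/(-1667 - 1377) = 9 - 1114/(-3044) = 9 - 1114*(-1)/3044 = 9 - 1*(-557/1522) = 9 + 557/1522 = 14255/1522 ≈ 9.3660)
g - E = 14255/1522 - 1*18/1067 = 14255/1522 - 18/1067 = 15182689/1623974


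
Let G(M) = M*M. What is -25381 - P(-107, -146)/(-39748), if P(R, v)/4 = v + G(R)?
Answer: -252199694/9937 ≈ -25380.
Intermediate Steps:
G(M) = M**2
P(R, v) = 4*v + 4*R**2 (P(R, v) = 4*(v + R**2) = 4*v + 4*R**2)
-25381 - P(-107, -146)/(-39748) = -25381 - (4*(-146) + 4*(-107)**2)/(-39748) = -25381 - (-584 + 4*11449)*(-1)/39748 = -25381 - (-584 + 45796)*(-1)/39748 = -25381 - 45212*(-1)/39748 = -25381 - 1*(-11303/9937) = -25381 + 11303/9937 = -252199694/9937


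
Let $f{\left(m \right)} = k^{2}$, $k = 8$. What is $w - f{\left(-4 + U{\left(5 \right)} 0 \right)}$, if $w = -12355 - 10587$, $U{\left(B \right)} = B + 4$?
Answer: $-23006$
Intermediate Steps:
$U{\left(B \right)} = 4 + B$
$f{\left(m \right)} = 64$ ($f{\left(m \right)} = 8^{2} = 64$)
$w = -22942$ ($w = -12355 - 10587 = -22942$)
$w - f{\left(-4 + U{\left(5 \right)} 0 \right)} = -22942 - 64 = -23006$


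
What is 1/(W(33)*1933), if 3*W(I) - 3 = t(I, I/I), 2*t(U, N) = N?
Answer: 6/13531 ≈ 0.00044343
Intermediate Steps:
t(U, N) = N/2
W(I) = 7/6 (W(I) = 1 + ((I/I)/2)/3 = 1 + ((½)*1)/3 = 1 + (⅓)*(½) = 1 + ⅙ = 7/6)
1/(W(33)*1933) = 1/((7/6)*1933) = 1/(13531/6) = 6/13531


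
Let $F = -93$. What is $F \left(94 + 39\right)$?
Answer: $-12369$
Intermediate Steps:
$F \left(94 + 39\right) = - 93 \left(94 + 39\right) = \left(-93\right) 133 = -12369$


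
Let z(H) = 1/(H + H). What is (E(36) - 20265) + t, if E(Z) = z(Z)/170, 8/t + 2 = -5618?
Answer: -13940051243/687888 ≈ -20265.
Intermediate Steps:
t = -2/1405 (t = 8/(-2 - 5618) = 8/(-5620) = 8*(-1/5620) = -2/1405 ≈ -0.0014235)
z(H) = 1/(2*H)
E(Z) = 1/(340*Z) (E(Z) = (1/(2*Z))/170 = (1/(2*Z))*(1/170) = 1/(340*Z))
(E(36) - 20265) + t = ((1/340)/36 - 20265) - 2/1405 = ((1/340)*(1/36) - 20265) - 2/1405 = (1/12240 - 20265) - 2/1405 = -248043599/12240 - 2/1405 = -13940051243/687888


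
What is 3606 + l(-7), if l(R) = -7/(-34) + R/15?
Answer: 1838927/510 ≈ 3605.7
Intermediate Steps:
l(R) = 7/34 + R/15 (l(R) = -7*(-1/34) + R*(1/15) = 7/34 + R/15)
3606 + l(-7) = 3606 + (7/34 + (1/15)*(-7)) = 3606 + (7/34 - 7/15) = 3606 - 133/510 = 1838927/510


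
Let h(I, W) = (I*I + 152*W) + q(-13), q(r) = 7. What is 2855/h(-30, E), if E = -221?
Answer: -571/6537 ≈ -0.087349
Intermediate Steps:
h(I, W) = 7 + I² + 152*W (h(I, W) = (I*I + 152*W) + 7 = (I² + 152*W) + 7 = 7 + I² + 152*W)
2855/h(-30, E) = 2855/(7 + (-30)² + 152*(-221)) = 2855/(7 + 900 - 33592) = 2855/(-32685) = 2855*(-1/32685) = -571/6537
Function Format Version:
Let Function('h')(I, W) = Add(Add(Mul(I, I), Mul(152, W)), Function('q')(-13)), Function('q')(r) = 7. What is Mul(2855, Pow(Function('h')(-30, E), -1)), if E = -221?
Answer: Rational(-571, 6537) ≈ -0.087349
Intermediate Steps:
Function('h')(I, W) = Add(7, Pow(I, 2), Mul(152, W)) (Function('h')(I, W) = Add(Add(Mul(I, I), Mul(152, W)), 7) = Add(Add(Pow(I, 2), Mul(152, W)), 7) = Add(7, Pow(I, 2), Mul(152, W)))
Mul(2855, Pow(Function('h')(-30, E), -1)) = Mul(2855, Pow(Add(7, Pow(-30, 2), Mul(152, -221)), -1)) = Mul(2855, Pow(Add(7, 900, -33592), -1)) = Mul(2855, Pow(-32685, -1)) = Mul(2855, Rational(-1, 32685)) = Rational(-571, 6537)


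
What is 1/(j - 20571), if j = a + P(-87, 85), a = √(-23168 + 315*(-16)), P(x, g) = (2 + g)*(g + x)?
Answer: -20745/430383233 - 4*I*√1763/430383233 ≈ -4.8201e-5 - 3.9024e-7*I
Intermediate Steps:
a = 4*I*√1763 (a = √(-23168 - 5040) = √(-28208) = 4*I*√1763 ≈ 167.95*I)
j = -174 + 4*I*√1763 (j = 4*I*√1763 + (85² + 2*85 + 2*(-87) + 85*(-87)) = 4*I*√1763 + (7225 + 170 - 174 - 7395) = 4*I*√1763 - 174 = -174 + 4*I*√1763 ≈ -174.0 + 167.95*I)
1/(j - 20571) = 1/((-174 + 4*I*√1763) - 20571) = 1/(-20745 + 4*I*√1763)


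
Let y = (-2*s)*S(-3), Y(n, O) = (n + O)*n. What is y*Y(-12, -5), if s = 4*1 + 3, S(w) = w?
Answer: 8568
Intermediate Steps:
Y(n, O) = n*(O + n) (Y(n, O) = (O + n)*n = n*(O + n))
s = 7 (s = 4 + 3 = 7)
y = 42 (y = -2*7*(-3) = -14*(-3) = 42)
y*Y(-12, -5) = 42*(-12*(-5 - 12)) = 42*(-12*(-17)) = 42*204 = 8568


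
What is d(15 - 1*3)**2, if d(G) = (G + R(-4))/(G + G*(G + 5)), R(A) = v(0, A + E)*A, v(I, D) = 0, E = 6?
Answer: 1/324 ≈ 0.0030864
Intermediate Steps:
R(A) = 0 (R(A) = 0*A = 0)
d(G) = G/(G + G*(5 + G)) (d(G) = (G + 0)/(G + G*(G + 5)) = G/(G + G*(5 + G)))
d(15 - 1*3)**2 = (1/(6 + (15 - 1*3)))**2 = (1/(6 + (15 - 3)))**2 = (1/(6 + 12))**2 = (1/18)**2 = 1/324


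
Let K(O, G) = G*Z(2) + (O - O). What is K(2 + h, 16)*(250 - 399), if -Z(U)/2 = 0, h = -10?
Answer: 0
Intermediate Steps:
Z(U) = 0 (Z(U) = -2*0 = 0)
K(O, G) = 0 (K(O, G) = G*0 + (O - O) = 0 + 0 = 0)
K(2 + h, 16)*(250 - 399) = 0*(250 - 399) = 0*(-149) = 0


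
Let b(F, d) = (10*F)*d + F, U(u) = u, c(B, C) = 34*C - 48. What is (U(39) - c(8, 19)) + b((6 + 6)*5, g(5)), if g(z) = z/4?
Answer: 251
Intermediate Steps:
c(B, C) = -48 + 34*C
g(z) = z/4 (g(z) = z*(¼) = z/4)
b(F, d) = F + 10*F*d (b(F, d) = 10*F*d + F = F + 10*F*d)
(U(39) - c(8, 19)) + b((6 + 6)*5, g(5)) = (39 - (-48 + 34*19)) + ((6 + 6)*5)*(1 + 10*((¼)*5)) = (39 - (-48 + 646)) + (12*5)*(1 + 10*(5/4)) = (39 - 1*598) + 60*(1 + 25/2) = (39 - 598) + 60*(27/2) = -559 + 810 = 251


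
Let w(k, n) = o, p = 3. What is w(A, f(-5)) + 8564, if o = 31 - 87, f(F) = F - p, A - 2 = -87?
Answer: 8508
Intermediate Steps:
A = -85 (A = 2 - 87 = -85)
f(F) = -3 + F (f(F) = F - 1*3 = F - 3 = -3 + F)
o = -56
w(k, n) = -56
w(A, f(-5)) + 8564 = -56 + 8564 = 8508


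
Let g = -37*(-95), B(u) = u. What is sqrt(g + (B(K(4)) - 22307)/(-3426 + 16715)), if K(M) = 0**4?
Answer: 68*sqrt(134179033)/13289 ≈ 59.273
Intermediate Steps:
K(M) = 0
g = 3515 (g = -1*(-3515) = 3515)
sqrt(g + (B(K(4)) - 22307)/(-3426 + 16715)) = sqrt(3515 + (0 - 22307)/(-3426 + 16715)) = sqrt(3515 - 22307/13289) = sqrt(46688528/13289) = 68*sqrt(134179033)/13289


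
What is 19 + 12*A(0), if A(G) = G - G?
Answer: 19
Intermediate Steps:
A(G) = 0
19 + 12*A(0) = 19 + 12*0 = 19 + 0 = 19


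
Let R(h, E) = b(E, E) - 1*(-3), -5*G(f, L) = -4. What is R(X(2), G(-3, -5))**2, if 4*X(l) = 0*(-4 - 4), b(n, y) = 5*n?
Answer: 49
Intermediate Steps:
G(f, L) = 4/5 (G(f, L) = -1/5*(-4) = 4/5)
X(l) = 0 (X(l) = (0*(-4 - 4))/4 = (0*(-8))/4 = (1/4)*0 = 0)
R(h, E) = 3 + 5*E (R(h, E) = 5*E - 1*(-3) = 5*E + 3 = 3 + 5*E)
R(X(2), G(-3, -5))**2 = (3 + 5*(4/5))**2 = (3 + 4)**2 = 7**2 = 49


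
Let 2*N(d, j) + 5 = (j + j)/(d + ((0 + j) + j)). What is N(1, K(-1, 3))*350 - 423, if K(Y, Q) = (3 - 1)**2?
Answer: -10282/9 ≈ -1142.4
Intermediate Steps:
K(Y, Q) = 4 (K(Y, Q) = 2**2 = 4)
N(d, j) = -5/2 + j/(d + 2*j) (N(d, j) = -5/2 + ((j + j)/(d + ((0 + j) + j)))/2 = -5/2 + ((2*j)/(d + (j + j)))/2 = -5/2 + ((2*j)/(d + 2*j))/2 = -5/2 + (2*j/(d + 2*j))/2 = -5/2 + j/(d + 2*j))
N(1, K(-1, 3))*350 - 423 = ((-8*4 - 5*1)/(2*(1 + 2*4)))*350 - 423 = ((-32 - 5)/(2*(1 + 8)))*350 - 423 = ((1/2)*(-37)/9)*350 - 423 = ((1/2)*(1/9)*(-37))*350 - 423 = -37/18*350 - 423 = -6475/9 - 423 = -10282/9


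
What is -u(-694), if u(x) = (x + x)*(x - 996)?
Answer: -2345720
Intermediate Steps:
u(x) = 2*x*(-996 + x) (u(x) = (2*x)*(-996 + x) = 2*x*(-996 + x))
-u(-694) = -2*(-694)*(-996 - 694) = -2*(-694)*(-1690) = -1*2345720 = -2345720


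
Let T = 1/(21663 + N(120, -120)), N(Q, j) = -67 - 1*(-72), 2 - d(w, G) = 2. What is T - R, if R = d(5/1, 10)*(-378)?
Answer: 1/21668 ≈ 4.6151e-5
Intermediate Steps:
d(w, G) = 0 (d(w, G) = 2 - 1*2 = 2 - 2 = 0)
N(Q, j) = 5 (N(Q, j) = -67 + 72 = 5)
T = 1/21668 (T = 1/(21663 + 5) = 1/21668 ≈ 4.6151e-5)
R = 0 (R = 0*(-378) = 0)
T - R = 1/21668 - 1*0 = 1/21668 + 0 = 1/21668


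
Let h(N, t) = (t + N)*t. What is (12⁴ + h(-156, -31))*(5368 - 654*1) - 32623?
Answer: 125043939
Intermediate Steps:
h(N, t) = t*(N + t) (h(N, t) = (N + t)*t = t*(N + t))
(12⁴ + h(-156, -31))*(5368 - 654*1) - 32623 = (12⁴ - 31*(-156 - 31))*(5368 - 654*1) - 32623 = (20736 - 31*(-187))*(5368 - 654) - 32623 = (20736 + 5797)*4714 - 32623 = 26533*4714 - 32623 = 125076562 - 32623 = 125043939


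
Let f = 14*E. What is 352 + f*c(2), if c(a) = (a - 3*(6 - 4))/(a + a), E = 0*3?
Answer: 352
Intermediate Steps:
E = 0
f = 0 (f = 14*0 = 0)
c(a) = (-6 + a)/(2*a) (c(a) = (a - 3*2)/((2*a)) = (a - 6)*(1/(2*a)) = (-6 + a)*(1/(2*a)) = (-6 + a)/(2*a))
352 + f*c(2) = 352 + 0*((½)*(-6 + 2)/2) = 352 + 0*((½)*(½)*(-4)) = 352 + 0*(-1) = 352 + 0 = 352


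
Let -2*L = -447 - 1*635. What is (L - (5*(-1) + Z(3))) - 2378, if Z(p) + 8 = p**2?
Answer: -1833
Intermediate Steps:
Z(p) = -8 + p**2
L = 541 (L = -(-447 - 1*635)/2 = -(-447 - 635)/2 = -1/2*(-1082) = 541)
(L - (5*(-1) + Z(3))) - 2378 = (541 - (5*(-1) + (-8 + 3**2))) - 2378 = (541 - (-5 + (-8 + 9))) - 2378 = (541 - (-5 + 1)) - 2378 = (541 - 1*(-4)) - 2378 = (541 + 4) - 2378 = 545 - 2378 = -1833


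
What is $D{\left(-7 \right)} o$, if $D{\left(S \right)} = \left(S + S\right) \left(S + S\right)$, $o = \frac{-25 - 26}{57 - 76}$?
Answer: $\frac{9996}{19} \approx 526.11$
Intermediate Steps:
$o = \frac{51}{19}$ ($o = - \frac{51}{-19} = \left(-51\right) \left(- \frac{1}{19}\right) = \frac{51}{19} \approx 2.6842$)
$D{\left(S \right)} = 4 S^{2}$ ($D{\left(S \right)} = 2 S 2 S = 4 S^{2}$)
$D{\left(-7 \right)} o = 4 \left(-7\right)^{2} \cdot \frac{51}{19} = 4 \cdot 49 \cdot \frac{51}{19} = 196 \cdot \frac{51}{19} = \frac{9996}{19}$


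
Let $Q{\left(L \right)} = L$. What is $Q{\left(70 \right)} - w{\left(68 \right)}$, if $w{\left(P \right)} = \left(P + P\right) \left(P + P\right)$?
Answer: $-18426$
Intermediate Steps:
$w{\left(P \right)} = 4 P^{2}$ ($w{\left(P \right)} = 2 P 2 P = 4 P^{2}$)
$Q{\left(70 \right)} - w{\left(68 \right)} = 70 - 4 \cdot 68^{2} = 70 - 4 \cdot 4624 = 70 - 18496 = -18426$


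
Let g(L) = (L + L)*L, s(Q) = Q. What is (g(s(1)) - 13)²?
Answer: 121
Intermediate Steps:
g(L) = 2*L² (g(L) = (2*L)*L = 2*L²)
(g(s(1)) - 13)² = (2*1² - 13)² = (2*1 - 13)² = (2 - 13)² = (-11)² = 121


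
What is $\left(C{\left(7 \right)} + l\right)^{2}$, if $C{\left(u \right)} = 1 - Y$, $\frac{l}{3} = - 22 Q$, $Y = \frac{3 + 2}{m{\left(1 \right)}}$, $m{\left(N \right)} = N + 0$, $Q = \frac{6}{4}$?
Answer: $10609$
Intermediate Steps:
$Q = \frac{3}{2}$ ($Q = 6 \cdot \frac{1}{4} = \frac{3}{2} \approx 1.5$)
$m{\left(N \right)} = N$
$Y = 5$ ($Y = \frac{3 + 2}{1} = 5 \cdot 1 = 5$)
$l = -99$ ($l = 3 \left(\left(-22\right) \frac{3}{2}\right) = 3 \left(-33\right) = -99$)
$C{\left(u \right)} = -4$ ($C{\left(u \right)} = 1 - 5 = -4$)
$\left(C{\left(7 \right)} + l\right)^{2} = \left(-4 - 99\right)^{2} = \left(-103\right)^{2} = 10609$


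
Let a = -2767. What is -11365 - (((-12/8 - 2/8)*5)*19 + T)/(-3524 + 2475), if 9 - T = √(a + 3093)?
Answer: -47688169/4196 - √326/1049 ≈ -11365.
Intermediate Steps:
T = 9 - √326 (T = 9 - √(-2767 + 3093) = 9 - √326 ≈ -9.0555)
-11365 - (((-12/8 - 2/8)*5)*19 + T)/(-3524 + 2475) = -11365 - (((-12/8 - 2/8)*5)*19 + (9 - √326))/(-3524 + 2475) = -11365 - (((-12*⅛ - 2*⅛)*5)*19 + (9 - √326))/(-1049) = -11365 - (((-3/2 - ¼)*5)*19 + (9 - √326))*(-1)/1049 = -11365 - (-7/4*5*19 + (9 - √326))*(-1)/1049 = -11365 - (-35/4*19 + (9 - √326))*(-1)/1049 = -11365 - (-665/4 + (9 - √326))*(-1)/1049 = -11365 - (-629/4 - √326)*(-1)/1049 = -11365 - (629/4196 + √326/1049) = -11365 + (-629/4196 - √326/1049) = -47688169/4196 - √326/1049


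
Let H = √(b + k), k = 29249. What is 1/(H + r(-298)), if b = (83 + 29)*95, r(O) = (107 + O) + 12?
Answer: 179/7848 + √39889/7848 ≈ 0.048257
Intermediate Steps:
r(O) = 119 + O
b = 10640 (b = 112*95 = 10640)
H = √39889 (H = √(10640 + 29249) = √39889 ≈ 199.72)
1/(H + r(-298)) = 1/(√39889 + (119 - 298)) = 1/(√39889 - 179) = 1/(-179 + √39889)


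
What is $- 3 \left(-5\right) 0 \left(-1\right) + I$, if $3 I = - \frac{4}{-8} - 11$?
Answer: $- \frac{7}{2} \approx -3.5$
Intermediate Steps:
$I = - \frac{7}{2}$ ($I = \frac{- \frac{4}{-8} - 11}{3} = \frac{\left(-4\right) \left(- \frac{1}{8}\right) - 11}{3} = \frac{\frac{1}{2} - 11}{3} = \frac{1}{3} \left(- \frac{21}{2}\right) = - \frac{7}{2} \approx -3.5$)
$- 3 \left(-5\right) 0 \left(-1\right) + I = - 3 \left(-5\right) 0 \left(-1\right) - \frac{7}{2} = - 3 \cdot 0 \left(-1\right) - \frac{7}{2} = \left(-3\right) 0 - \frac{7}{2} = 0 - \frac{7}{2} = - \frac{7}{2}$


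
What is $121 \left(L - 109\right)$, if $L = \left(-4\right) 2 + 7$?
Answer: $-13310$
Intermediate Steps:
$L = -1$ ($L = -8 + 7 = -1$)
$121 \left(L - 109\right) = 121 \left(-1 - 109\right) = 121 \left(-110\right) = -13310$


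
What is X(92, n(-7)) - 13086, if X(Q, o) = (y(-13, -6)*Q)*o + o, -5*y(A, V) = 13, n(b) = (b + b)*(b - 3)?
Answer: -46434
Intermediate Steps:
n(b) = 2*b*(-3 + b) (n(b) = (2*b)*(-3 + b) = 2*b*(-3 + b))
y(A, V) = -13/5 (y(A, V) = -⅕*13 = -13/5)
X(Q, o) = o - 13*Q*o/5 (X(Q, o) = (-13*Q/5)*o + o = -13*Q*o/5 + o = o - 13*Q*o/5)
X(92, n(-7)) - 13086 = (2*(-7)*(-3 - 7))*(5 - 13*92)/5 - 13086 = (2*(-7)*(-10))*(5 - 1196)/5 - 13086 = (⅕)*140*(-1191) - 13086 = -33348 - 13086 = -46434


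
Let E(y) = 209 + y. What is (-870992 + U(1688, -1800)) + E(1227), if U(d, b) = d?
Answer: -867868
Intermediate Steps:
(-870992 + U(1688, -1800)) + E(1227) = (-870992 + 1688) + (209 + 1227) = -869304 + 1436 = -867868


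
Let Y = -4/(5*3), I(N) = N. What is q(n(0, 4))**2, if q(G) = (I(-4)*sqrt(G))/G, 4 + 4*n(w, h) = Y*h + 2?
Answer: -480/23 ≈ -20.870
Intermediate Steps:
Y = -4/15 ≈ -0.26667
n(w, h) = -1/2 - h/15 (n(w, h) = -1 + (-4*h/15 + 2)/4 = -1 + (2 - 4*h/15)/4 = -1 + (1/2 - h/15) = -1/2 - h/15)
q(G) = -4/sqrt(G) (q(G) = (-4*sqrt(G))/G = -4/sqrt(G))
q(n(0, 4))**2 = (-4/sqrt(-1/2 - 1/15*4))**2 = (-4/sqrt(-1/2 - 4/15))**2 = (-(-4)*I*sqrt(690)/23)**2 = (4*I*sqrt(690)/23)**2 = -480/23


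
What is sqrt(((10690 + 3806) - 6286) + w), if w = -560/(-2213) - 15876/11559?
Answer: 3*sqrt(66313541319505654)/8526689 ≈ 90.603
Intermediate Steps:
w = -9553516/8526689 (w = -560*(-1/2213) - 15876*1/11559 = 560/2213 - 5292/3853 = -9553516/8526689 ≈ -1.1204)
sqrt(((10690 + 3806) - 6286) + w) = sqrt(((10690 + 3806) - 6286) - 9553516/8526689) = sqrt((14496 - 6286) - 9553516/8526689) = sqrt(8210 - 9553516/8526689) = sqrt(69994563174/8526689) = 3*sqrt(66313541319505654)/8526689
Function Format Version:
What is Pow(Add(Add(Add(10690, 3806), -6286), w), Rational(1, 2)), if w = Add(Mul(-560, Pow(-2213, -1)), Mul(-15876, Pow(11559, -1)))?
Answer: Mul(Rational(3, 8526689), Pow(66313541319505654, Rational(1, 2))) ≈ 90.603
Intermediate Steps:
w = Rational(-9553516, 8526689) (w = Add(Mul(-560, Rational(-1, 2213)), Mul(-15876, Rational(1, 11559))) = Add(Rational(560, 2213), Rational(-5292, 3853)) = Rational(-9553516, 8526689) ≈ -1.1204)
Pow(Add(Add(Add(10690, 3806), -6286), w), Rational(1, 2)) = Pow(Add(Add(Add(10690, 3806), -6286), Rational(-9553516, 8526689)), Rational(1, 2)) = Pow(Add(Add(14496, -6286), Rational(-9553516, 8526689)), Rational(1, 2)) = Pow(Add(8210, Rational(-9553516, 8526689)), Rational(1, 2)) = Pow(Rational(69994563174, 8526689), Rational(1, 2)) = Mul(Rational(3, 8526689), Pow(66313541319505654, Rational(1, 2)))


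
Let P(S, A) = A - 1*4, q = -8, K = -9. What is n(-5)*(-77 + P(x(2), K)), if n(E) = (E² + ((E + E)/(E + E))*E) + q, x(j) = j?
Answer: -1080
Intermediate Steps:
P(S, A) = -4 + A (P(S, A) = A - 4 = -4 + A)
n(E) = -8 + E + E² (n(E) = (E² + ((E + E)/(E + E))*E) - 8 = (E² + ((2*E)/((2*E)))*E) - 8 = (E² + ((2*E)*(1/(2*E)))*E) - 8 = (E² + 1*E) - 8 = (E² + E) - 8 = (E + E²) - 8 = -8 + E + E²)
n(-5)*(-77 + P(x(2), K)) = (-8 - 5 + (-5)²)*(-77 + (-4 - 9)) = (-8 - 5 + 25)*(-77 - 13) = 12*(-90) = -1080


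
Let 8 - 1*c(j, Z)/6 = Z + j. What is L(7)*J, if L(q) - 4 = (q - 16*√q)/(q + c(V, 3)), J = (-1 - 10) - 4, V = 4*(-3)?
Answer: -6645/109 + 240*√7/109 ≈ -55.138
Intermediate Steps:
V = -12
J = -15 (J = -11 - 4 = -15)
c(j, Z) = 48 - 6*Z - 6*j (c(j, Z) = 48 - 6*(Z + j) = 48 + (-6*Z - 6*j) = 48 - 6*Z - 6*j)
L(q) = 4 + (q - 16*√q)/(102 + q) (L(q) = 4 + (q - 16*√q)/(q + (48 - 6*3 - 6*(-12))) = 4 + (q - 16*√q)/(q + (48 - 18 + 72)) = 4 + (q - 16*√q)/(q + 102) = 4 + (q - 16*√q)/(102 + q))
L(7)*J = ((408 - 16*√7 + 5*7)/(102 + 7))*(-15) = ((408 - 16*√7 + 35)/109)*(-15) = ((443 - 16*√7)/109)*(-15) = (443/109 - 16*√7/109)*(-15) = -6645/109 + 240*√7/109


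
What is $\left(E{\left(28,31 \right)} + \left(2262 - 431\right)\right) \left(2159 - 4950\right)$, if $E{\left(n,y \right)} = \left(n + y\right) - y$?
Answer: $-5188469$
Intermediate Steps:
$E{\left(n,y \right)} = n$
$\left(E{\left(28,31 \right)} + \left(2262 - 431\right)\right) \left(2159 - 4950\right) = \left(28 + \left(2262 - 431\right)\right) \left(2159 - 4950\right) = \left(28 + 1831\right) \left(-2791\right) = 1859 \left(-2791\right) = -5188469$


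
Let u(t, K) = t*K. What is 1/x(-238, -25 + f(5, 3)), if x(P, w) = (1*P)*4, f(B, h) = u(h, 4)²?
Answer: -1/952 ≈ -0.0010504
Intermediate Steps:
u(t, K) = K*t
f(B, h) = 16*h² (f(B, h) = (4*h)² = 16*h²)
x(P, w) = 4*P (x(P, w) = P*4 = 4*P)
1/x(-238, -25 + f(5, 3)) = 1/(4*(-238)) = 1/(-952) = -1/952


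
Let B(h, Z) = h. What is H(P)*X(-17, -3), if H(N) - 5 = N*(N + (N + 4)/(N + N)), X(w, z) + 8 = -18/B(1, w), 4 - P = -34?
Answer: -38220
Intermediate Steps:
P = 38 (P = 4 - 1*(-34) = 4 + 34 = 38)
X(w, z) = -26 (X(w, z) = -8 - 18/1 = -8 - 18*1 = -8 - 18 = -26)
H(N) = 5 + N*(N + (4 + N)/(2*N)) (H(N) = 5 + N*(N + (N + 4)/(N + N)) = 5 + N*(N + (4 + N)/((2*N))) = 5 + N*(N + (4 + N)*(1/(2*N))) = 5 + N*(N + (4 + N)/(2*N)))
H(P)*X(-17, -3) = (7 + 38² + (½)*38)*(-26) = (7 + 1444 + 19)*(-26) = 1470*(-26) = -38220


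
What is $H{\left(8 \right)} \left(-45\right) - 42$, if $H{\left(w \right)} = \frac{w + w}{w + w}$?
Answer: $-87$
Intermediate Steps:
$H{\left(w \right)} = 1$ ($H{\left(w \right)} = \frac{2 w}{2 w} = 2 w \frac{1}{2 w} = 1$)
$H{\left(8 \right)} \left(-45\right) - 42 = 1 \left(-45\right) - 42 = -45 - 42 = -87$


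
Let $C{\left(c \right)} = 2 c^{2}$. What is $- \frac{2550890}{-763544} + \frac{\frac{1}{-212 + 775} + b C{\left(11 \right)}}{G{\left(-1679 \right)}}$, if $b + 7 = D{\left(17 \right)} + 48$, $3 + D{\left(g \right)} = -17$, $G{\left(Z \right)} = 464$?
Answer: $\frac{356375124041}{24932765776} \approx 14.293$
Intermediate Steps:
$D{\left(g \right)} = -20$ ($D{\left(g \right)} = -3 - 17 = -20$)
$b = 21$ ($b = -7 + \left(-20 + 48\right) = -7 + 28 = 21$)
$- \frac{2550890}{-763544} + \frac{\frac{1}{-212 + 775} + b C{\left(11 \right)}}{G{\left(-1679 \right)}} = - \frac{2550890}{-763544} + \frac{\frac{1}{-212 + 775} + 21 \cdot 2 \cdot 11^{2}}{464} = \left(-2550890\right) \left(- \frac{1}{763544}\right) + \left(\frac{1}{563} + 21 \cdot 2 \cdot 121\right) \frac{1}{464} = \frac{1275445}{381772} + \left(\frac{1}{563} + 21 \cdot 242\right) \frac{1}{464} = \frac{1275445}{381772} + \left(\frac{1}{563} + 5082\right) \frac{1}{464} = \frac{1275445}{381772} + \frac{2861167}{563} \cdot \frac{1}{464} = \frac{1275445}{381772} + \frac{2861167}{261232} = \frac{356375124041}{24932765776}$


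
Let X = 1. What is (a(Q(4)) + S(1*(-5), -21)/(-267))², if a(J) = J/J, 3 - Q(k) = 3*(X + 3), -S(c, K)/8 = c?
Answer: 51529/71289 ≈ 0.72282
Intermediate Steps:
S(c, K) = -8*c
Q(k) = -9 (Q(k) = 3 - 3*(1 + 3) = 3 - 3*4 = 3 - 1*12 = 3 - 12 = -9)
a(J) = 1
(a(Q(4)) + S(1*(-5), -21)/(-267))² = (1 - 8*(-5)/(-267))² = (1 - 8*(-5)*(-1/267))² = (1 + 40*(-1/267))² = (1 - 40/267)² = (227/267)² = 51529/71289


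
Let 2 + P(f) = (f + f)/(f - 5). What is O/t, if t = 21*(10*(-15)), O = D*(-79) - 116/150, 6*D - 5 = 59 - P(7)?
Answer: 16663/67500 ≈ 0.24686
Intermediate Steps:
P(f) = -2 + 2*f/(-5 + f) (P(f) = -2 + (f + f)/(f - 5) = -2 + (2*f)/(-5 + f) = -2 + 2*f/(-5 + f))
D = 59/6 (D = ⅚ + (59 - 10/(-5 + 7))/6 = ⅚ + (59 - 10/2)/6 = ⅚ + (59 - 1*5)/6 = ⅚ + (59 - 5)/6 = ⅚ + (⅙)*54 = ⅚ + 9 = 59/6 ≈ 9.8333)
O = -116641/150 (O = (59/6)*(-79) - 116/150 = -4661/6 - 116*1/150 = -4661/6 - 58/75 = -116641/150 ≈ -777.61)
t = -3150 (t = 21*(-150) = -3150)
O/t = -116641/150/(-3150) = -116641/150*(-1/3150) = 16663/67500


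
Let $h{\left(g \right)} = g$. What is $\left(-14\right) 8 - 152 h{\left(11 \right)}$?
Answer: $-1784$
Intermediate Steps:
$\left(-14\right) 8 - 152 h{\left(11 \right)} = \left(-14\right) 8 - 1672 = -112 - 1672 = -1784$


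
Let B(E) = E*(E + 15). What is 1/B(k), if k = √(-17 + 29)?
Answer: -1/213 + 5*√3/426 ≈ 0.015634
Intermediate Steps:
k = 2*√3 (k = √12 = 2*√3 ≈ 3.4641)
B(E) = E*(15 + E)
1/B(k) = 1/((2*√3)*(15 + 2*√3)) = 1/(2*√3*(15 + 2*√3)) = √3/(6*(15 + 2*√3))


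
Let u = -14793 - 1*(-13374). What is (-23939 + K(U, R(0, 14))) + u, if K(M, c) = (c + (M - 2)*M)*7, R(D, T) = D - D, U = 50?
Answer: -8558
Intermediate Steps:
R(D, T) = 0
K(M, c) = 7*c + 7*M*(-2 + M) (K(M, c) = (c + (-2 + M)*M)*7 = (c + M*(-2 + M))*7 = 7*c + 7*M*(-2 + M))
u = -1419 (u = -14793 + 13374 = -1419)
(-23939 + K(U, R(0, 14))) + u = (-23939 + (-14*50 + 7*0 + 7*50**2)) - 1419 = (-23939 + (-700 + 0 + 7*2500)) - 1419 = (-23939 + (-700 + 0 + 17500)) - 1419 = (-23939 + 16800) - 1419 = -7139 - 1419 = -8558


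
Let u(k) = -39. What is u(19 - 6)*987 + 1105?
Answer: -37388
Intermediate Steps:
u(19 - 6)*987 + 1105 = -39*987 + 1105 = -38493 + 1105 = -37388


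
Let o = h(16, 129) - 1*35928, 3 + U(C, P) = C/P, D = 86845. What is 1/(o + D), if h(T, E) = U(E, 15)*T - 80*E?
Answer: 5/203433 ≈ 2.4578e-5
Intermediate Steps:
U(C, P) = -3 + C/P
h(T, E) = -80*E + T*(-3 + E/15) (h(T, E) = (-3 + E/15)*T - 80*E = T*(-3 + E/15) - 80*E = -80*E + T*(-3 + E/15))
o = -230792/5 (o = (-80*129 + (1/15)*16*(-45 + 129)) - 1*35928 = (-10320 + (1/15)*16*84) - 35928 = (-10320 + 448/5) - 35928 = -51152/5 - 35928 = -230792/5 ≈ -46158.)
1/(o + D) = 1/(-230792/5 + 86845) = 1/(203433/5) = 5/203433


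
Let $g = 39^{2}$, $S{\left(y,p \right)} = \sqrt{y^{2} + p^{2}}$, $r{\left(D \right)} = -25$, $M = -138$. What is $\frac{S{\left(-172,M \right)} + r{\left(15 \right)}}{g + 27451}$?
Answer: $- \frac{25}{28972} + \frac{\sqrt{12157}}{14486} \approx 0.0067485$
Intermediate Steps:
$S{\left(y,p \right)} = \sqrt{p^{2} + y^{2}}$
$g = 1521$
$\frac{S{\left(-172,M \right)} + r{\left(15 \right)}}{g + 27451} = \frac{\sqrt{\left(-138\right)^{2} + \left(-172\right)^{2}} - 25}{1521 + 27451} = \frac{\sqrt{19044 + 29584} - 25}{28972} = \left(\sqrt{48628} - 25\right) \frac{1}{28972} = \left(2 \sqrt{12157} - 25\right) \frac{1}{28972} = \left(-25 + 2 \sqrt{12157}\right) \frac{1}{28972} = - \frac{25}{28972} + \frac{\sqrt{12157}}{14486}$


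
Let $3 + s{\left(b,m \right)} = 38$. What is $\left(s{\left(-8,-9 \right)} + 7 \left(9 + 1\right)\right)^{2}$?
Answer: $11025$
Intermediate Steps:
$s{\left(b,m \right)} = 35$ ($s{\left(b,m \right)} = -3 + 38 = 35$)
$\left(s{\left(-8,-9 \right)} + 7 \left(9 + 1\right)\right)^{2} = \left(35 + 7 \left(9 + 1\right)\right)^{2} = \left(35 + 7 \cdot 10\right)^{2} = \left(35 + 70\right)^{2} = 105^{2} = 11025$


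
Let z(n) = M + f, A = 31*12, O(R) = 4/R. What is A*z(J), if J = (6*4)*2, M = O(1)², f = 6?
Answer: 8184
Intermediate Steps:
M = 16 (M = (4/1)² = (4*1)² = 4² = 16)
A = 372
J = 48 (J = 24*2 = 48)
z(n) = 22 (z(n) = 16 + 6 = 22)
A*z(J) = 372*22 = 8184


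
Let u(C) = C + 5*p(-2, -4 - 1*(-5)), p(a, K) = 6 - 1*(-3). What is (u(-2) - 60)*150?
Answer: -2550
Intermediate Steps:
p(a, K) = 9 (p(a, K) = 6 + 3 = 9)
u(C) = 45 + C (u(C) = C + 5*9 = C + 45 = 45 + C)
(u(-2) - 60)*150 = ((45 - 2) - 60)*150 = (43 - 60)*150 = -17*150 = -2550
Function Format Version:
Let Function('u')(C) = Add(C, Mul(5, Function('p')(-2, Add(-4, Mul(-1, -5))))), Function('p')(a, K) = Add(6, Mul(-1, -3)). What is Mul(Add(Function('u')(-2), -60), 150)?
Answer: -2550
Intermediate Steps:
Function('p')(a, K) = 9 (Function('p')(a, K) = Add(6, 3) = 9)
Function('u')(C) = Add(45, C) (Function('u')(C) = Add(C, Mul(5, 9)) = Add(C, 45) = Add(45, C))
Mul(Add(Function('u')(-2), -60), 150) = Mul(Add(Add(45, -2), -60), 150) = Mul(Add(43, -60), 150) = Mul(-17, 150) = -2550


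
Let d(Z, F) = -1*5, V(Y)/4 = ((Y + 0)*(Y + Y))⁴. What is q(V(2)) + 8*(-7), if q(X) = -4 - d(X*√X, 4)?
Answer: -55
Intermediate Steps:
V(Y) = 64*Y⁸ (V(Y) = 4*((Y + 0)*(Y + Y))⁴ = 4*(Y*(2*Y))⁴ = 4*(2*Y²)⁴ = 4*(16*Y⁸) = 64*Y⁸)
d(Z, F) = -5
q(X) = 1 (q(X) = -4 - 1*(-5) = -4 + 5 = 1)
q(V(2)) + 8*(-7) = 1 + 8*(-7) = 1 - 56 = -55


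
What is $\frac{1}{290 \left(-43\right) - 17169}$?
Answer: $- \frac{1}{29639} \approx -3.3739 \cdot 10^{-5}$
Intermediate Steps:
$\frac{1}{290 \left(-43\right) - 17169} = \frac{1}{-12470 - 17169} = \frac{1}{-29639} = - \frac{1}{29639}$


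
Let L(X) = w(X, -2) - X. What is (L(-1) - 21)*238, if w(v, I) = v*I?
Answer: -4284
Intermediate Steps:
w(v, I) = I*v
L(X) = -3*X (L(X) = -2*X - X = -3*X)
(L(-1) - 21)*238 = (-3*(-1) - 21)*238 = (3 - 21)*238 = -18*238 = -4284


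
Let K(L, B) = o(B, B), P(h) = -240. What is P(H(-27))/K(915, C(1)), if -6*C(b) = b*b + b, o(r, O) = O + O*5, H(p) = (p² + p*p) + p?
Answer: 120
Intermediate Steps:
H(p) = p + 2*p² (H(p) = (p² + p²) + p = 2*p² + p = p + 2*p²)
o(r, O) = 6*O (o(r, O) = O + 5*O = 6*O)
C(b) = -b/6 - b²/6 (C(b) = -(b*b + b)/6 = -(b² + b)/6 = -(b + b²)/6 = -b/6 - b²/6)
K(L, B) = 6*B
P(H(-27))/K(915, C(1)) = -240*(-1/(1 + 1)) = -240/(6*(-⅙*1*2)) = -240/(6*(-⅓)) = -240/(-2) = -240*(-½) = 120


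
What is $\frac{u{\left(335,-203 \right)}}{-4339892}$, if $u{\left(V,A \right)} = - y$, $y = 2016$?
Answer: $\frac{504}{1084973} \approx 0.00046453$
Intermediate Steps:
$u{\left(V,A \right)} = -2016$ ($u{\left(V,A \right)} = \left(-1\right) 2016 = -2016$)
$\frac{u{\left(335,-203 \right)}}{-4339892} = - \frac{2016}{-4339892} = \left(-2016\right) \left(- \frac{1}{4339892}\right) = \frac{504}{1084973}$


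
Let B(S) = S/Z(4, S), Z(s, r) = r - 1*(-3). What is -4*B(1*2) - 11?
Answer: -63/5 ≈ -12.600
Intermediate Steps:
Z(s, r) = 3 + r (Z(s, r) = r + 3 = 3 + r)
B(S) = S/(3 + S)
-4*B(1*2) - 11 = -4*1*2/(3 + 1*2) - 11 = -8/(3 + 2) - 11 = -8/5 - 11 = -63/5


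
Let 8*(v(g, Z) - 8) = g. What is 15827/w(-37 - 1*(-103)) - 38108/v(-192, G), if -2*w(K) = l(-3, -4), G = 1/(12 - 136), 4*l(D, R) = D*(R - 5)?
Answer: -249235/108 ≈ -2307.7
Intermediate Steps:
l(D, R) = D*(-5 + R)/4 (l(D, R) = (D*(R - 5))/4 = (D*(-5 + R))/4 = D*(-5 + R)/4)
G = -1/124 (G = 1/(-124) = -1/124 ≈ -0.0080645)
v(g, Z) = 8 + g/8
w(K) = -27/8 (w(K) = -(-3)*(-5 - 4)/8 = -(-3)*(-9)/8 = -1/2*27/4 = -27/8)
15827/w(-37 - 1*(-103)) - 38108/v(-192, G) = 15827/(-27/8) - 38108/(8 + (1/8)*(-192)) = 15827*(-8/27) - 38108/(8 - 24) = -126616/27 - 38108/(-16) = -126616/27 - 38108*(-1/16) = -126616/27 + 9527/4 = -249235/108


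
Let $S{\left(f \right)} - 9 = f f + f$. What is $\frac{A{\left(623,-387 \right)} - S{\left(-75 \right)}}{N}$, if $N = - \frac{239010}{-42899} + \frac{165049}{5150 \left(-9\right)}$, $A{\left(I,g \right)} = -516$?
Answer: $- \frac{12079339548750}{3997676449} \approx -3021.6$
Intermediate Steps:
$S{\left(f \right)} = 9 + f + f^{2}$ ($S{\left(f \right)} = 9 + \left(f f + f\right) = 9 + \left(f^{2} + f\right) = 9 + \left(f + f^{2}\right) = 9 + f + f^{2}$)
$N = \frac{3997676449}{1988368650}$ ($N = \left(-239010\right) \left(- \frac{1}{42899}\right) + \frac{165049}{-46350} = \frac{239010}{42899} + 165049 \left(- \frac{1}{46350}\right) = \frac{239010}{42899} - \frac{165049}{46350} = \frac{3997676449}{1988368650} \approx 2.0105$)
$\frac{A{\left(623,-387 \right)} - S{\left(-75 \right)}}{N} = \frac{-516 - \left(9 - 75 + \left(-75\right)^{2}\right)}{\frac{3997676449}{1988368650}} = \left(-516 - \left(9 - 75 + 5625\right)\right) \frac{1988368650}{3997676449} = \left(-516 - 5559\right) \frac{1988368650}{3997676449} = \left(-6075\right) \frac{1988368650}{3997676449} = - \frac{12079339548750}{3997676449}$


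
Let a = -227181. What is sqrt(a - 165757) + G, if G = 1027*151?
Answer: 155077 + I*sqrt(392938) ≈ 1.5508e+5 + 626.85*I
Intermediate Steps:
G = 155077
sqrt(a - 165757) + G = sqrt(-227181 - 165757) + 155077 = sqrt(-392938) + 155077 = I*sqrt(392938) + 155077 = 155077 + I*sqrt(392938)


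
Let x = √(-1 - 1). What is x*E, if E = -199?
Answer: -199*I*√2 ≈ -281.43*I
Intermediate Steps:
x = I*√2 (x = √(-2) = I*√2 ≈ 1.4142*I)
x*E = (I*√2)*(-199) = -199*I*√2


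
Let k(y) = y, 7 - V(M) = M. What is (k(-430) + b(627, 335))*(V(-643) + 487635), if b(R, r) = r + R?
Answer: 259767620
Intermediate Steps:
V(M) = 7 - M
b(R, r) = R + r
(k(-430) + b(627, 335))*(V(-643) + 487635) = (-430 + (627 + 335))*((7 - 1*(-643)) + 487635) = (-430 + 962)*((7 + 643) + 487635) = 532*(650 + 487635) = 532*488285 = 259767620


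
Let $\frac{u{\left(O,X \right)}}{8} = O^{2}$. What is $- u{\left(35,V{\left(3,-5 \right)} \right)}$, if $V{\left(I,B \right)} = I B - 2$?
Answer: $-9800$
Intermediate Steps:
$V{\left(I,B \right)} = -2 + B I$ ($V{\left(I,B \right)} = B I - 2 = -2 + B I$)
$u{\left(O,X \right)} = 8 O^{2}$
$- u{\left(35,V{\left(3,-5 \right)} \right)} = - 8 \cdot 35^{2} = - 8 \cdot 1225 = \left(-1\right) 9800 = -9800$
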